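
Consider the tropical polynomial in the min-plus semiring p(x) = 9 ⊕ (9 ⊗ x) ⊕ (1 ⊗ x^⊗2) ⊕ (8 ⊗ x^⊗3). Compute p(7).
p(7) = 9

A tropical monomial a ⊗ x^⊗i evaluates to a + i · x. Evaluating each term at x = 7:
  Term 0 contributes 9 + 0 · 7 = 9
  Term 1 contributes 9 + 1 · 7 = 16
  Term 2 contributes 1 + 2 · 7 = 15
  Term 3 contributes 8 + 3 · 7 = 29
p(7) = ⊕ of these = min[9, 16, 15, 29] = 9.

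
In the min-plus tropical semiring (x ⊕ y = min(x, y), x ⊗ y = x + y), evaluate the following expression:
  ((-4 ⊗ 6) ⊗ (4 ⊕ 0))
((-4 ⊗ 6) ⊗ (4 ⊕ 0)) = 2

Expand innermost to outermost. Recall ⊕ takes the minimum of its arguments and ⊗ takes their sum. Working out the expression ((-4 ⊗ 6) ⊗ (4 ⊕ 0)) gives 2.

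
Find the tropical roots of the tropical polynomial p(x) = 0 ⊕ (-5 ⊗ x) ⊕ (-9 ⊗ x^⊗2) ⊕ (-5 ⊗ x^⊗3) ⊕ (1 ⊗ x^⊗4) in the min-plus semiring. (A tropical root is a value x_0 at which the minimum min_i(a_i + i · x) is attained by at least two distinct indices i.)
Roots: {-6, -4, 4, 5}

Each tropical root is a break point of the lower envelope of the lines y = a_i + i · x (there are 5 lines, with slopes 0, 1, ..., 4). Only the lines that attain the minimum somewhere contribute to roots; other lines are dominated. Here the surviving (envelope) indices are i = 4, i = 3, i = 2, i = 1, i = 0.
Intersections between consecutive envelope lines give the roots: for adjacent envelope indices i < j the intersection is x = (a_i − a_j) / (j − i). Reading off the sorted break points: {-6, -4, 4, 5}.
Verification: at each break x_0, at least two indices attain the minimum of min_i(a_i + i · x_0).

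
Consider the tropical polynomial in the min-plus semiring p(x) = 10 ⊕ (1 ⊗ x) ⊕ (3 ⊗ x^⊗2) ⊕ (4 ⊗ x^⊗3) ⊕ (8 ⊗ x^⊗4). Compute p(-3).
p(-3) = -5

A tropical monomial a ⊗ x^⊗i evaluates to a + i · x. Evaluating each term at x = -3:
  Term 0 contributes 10 + 0 · -3 = 10
  Term 1 contributes 1 + 1 · -3 = -2
  Term 2 contributes 3 + 2 · -3 = -3
  Term 3 contributes 4 + 3 · -3 = -5
  Term 4 contributes 8 + 4 · -3 = -4
p(-3) = ⊕ of these = min[10, -2, -3, -5, -4] = -5.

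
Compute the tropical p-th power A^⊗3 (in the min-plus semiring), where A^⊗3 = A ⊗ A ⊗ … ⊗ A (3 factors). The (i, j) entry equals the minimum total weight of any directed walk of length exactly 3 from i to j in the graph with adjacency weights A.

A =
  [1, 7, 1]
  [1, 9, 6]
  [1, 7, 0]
A^⊗3 =
  [2, 8, 1]
  [3, 9, 2]
  [1, 7, 0]

Each entry (A^⊗3)_ij equals the minimum over all length-3 walks i = v_0 → v_1 → … → v_3 = j of Σ_t A[v_t][v_{t+1}]. For example, for (i, j) = (0, 2) we minimise over 9 possible intermediate vertex sequences; the minimum is 1, attained along the walk 0 → 2 → 2 → 2.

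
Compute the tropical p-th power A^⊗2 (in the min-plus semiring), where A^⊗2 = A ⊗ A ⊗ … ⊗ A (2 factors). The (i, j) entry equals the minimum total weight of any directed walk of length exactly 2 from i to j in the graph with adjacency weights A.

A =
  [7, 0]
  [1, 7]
A^⊗2 =
  [1, 7]
  [8, 1]

Each entry (A^⊗2)_ij equals the minimum over all length-2 walks i = v_0 → v_1 → … → v_2 = j of Σ_t A[v_t][v_{t+1}]. For example, for (i, j) = (0, 1) we minimise over 2 possible intermediate vertex sequences; the minimum is 7, attained along the walk 0 → 0 → 1.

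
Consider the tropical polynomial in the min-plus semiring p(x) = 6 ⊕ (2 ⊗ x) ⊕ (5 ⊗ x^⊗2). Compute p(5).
p(5) = 6

A tropical monomial a ⊗ x^⊗i evaluates to a + i · x. Evaluating each term at x = 5:
  Term 0 contributes 6 + 0 · 5 = 6
  Term 1 contributes 2 + 1 · 5 = 7
  Term 2 contributes 5 + 2 · 5 = 15
p(5) = ⊕ of these = min[6, 7, 15] = 6.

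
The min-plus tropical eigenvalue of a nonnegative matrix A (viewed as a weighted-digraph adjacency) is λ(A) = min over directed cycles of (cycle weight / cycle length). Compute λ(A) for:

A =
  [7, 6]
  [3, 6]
λ(A) = 9/2

Enumerate directed cycles and compute their means (weight / length). Sample:
  cycle 0 → 0: weight = 7, length = 1, mean = 7/1 ≈ 7.000
  cycle 1 → 1: weight = 6, length = 1, mean = 6/1 ≈ 6.000
  cycle 0 → 1 → 0: weight = 9, length = 2, mean = 9/2 ≈ 4.500
  cycle 1 → 0 → 1: weight = 9, length = 2, mean = 9/2 ≈ 4.500
Minimum mean = 4.500, attained e.g. along the cycle 0 → 1 → 0 with weight 9 and length 2. So λ(A) = 9/2 = 9/2.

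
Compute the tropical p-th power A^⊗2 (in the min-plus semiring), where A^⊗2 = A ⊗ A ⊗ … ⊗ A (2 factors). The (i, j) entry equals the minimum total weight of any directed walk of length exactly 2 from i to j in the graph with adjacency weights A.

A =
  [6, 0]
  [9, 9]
A^⊗2 =
  [9, 6]
  [15, 9]

Each entry (A^⊗2)_ij equals the minimum over all length-2 walks i = v_0 → v_1 → … → v_2 = j of Σ_t A[v_t][v_{t+1}]. For example, for (i, j) = (0, 1) we minimise over 2 possible intermediate vertex sequences; the minimum is 6, attained along the walk 0 → 0 → 1.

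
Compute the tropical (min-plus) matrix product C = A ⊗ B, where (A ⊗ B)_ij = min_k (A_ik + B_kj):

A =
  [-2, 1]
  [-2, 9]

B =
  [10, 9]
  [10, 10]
A ⊗ B =
  [8, 7]
  [8, 7]

Apply the min-plus product entry-by-entry:
  C[0][0] = min over k of (A[0][0] + B[0][0] = -2 + 10 = 8, A[0][1] + B[1][0] = 1 + 10 = 11) = 8 (attained at k = 0)
  C[0][1] = min over k of (A[0][0] + B[0][1] = -2 + 9 = 7, A[0][1] + B[1][1] = 1 + 10 = 11) = 7 (attained at k = 0)
  C[1][0] = min over k of (A[1][0] + B[0][0] = -2 + 10 = 8, A[1][1] + B[1][0] = 9 + 10 = 19) = 8 (attained at k = 0)
  C[1][1] = min over k of (A[1][0] + B[0][1] = -2 + 9 = 7, A[1][1] + B[1][1] = 9 + 10 = 19) = 7 (attained at k = 0)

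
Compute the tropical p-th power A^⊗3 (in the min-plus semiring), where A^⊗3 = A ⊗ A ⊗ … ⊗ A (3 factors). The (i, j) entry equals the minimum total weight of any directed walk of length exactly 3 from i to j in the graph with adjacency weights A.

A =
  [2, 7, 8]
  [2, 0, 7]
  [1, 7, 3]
A^⊗3 =
  [6, 7, 12]
  [2, 0, 7]
  [5, 7, 9]

Each entry (A^⊗3)_ij equals the minimum over all length-3 walks i = v_0 → v_1 → … → v_3 = j of Σ_t A[v_t][v_{t+1}]. For example, for (i, j) = (0, 2) we minimise over 9 possible intermediate vertex sequences; the minimum is 12, attained along the walk 0 → 0 → 0 → 2.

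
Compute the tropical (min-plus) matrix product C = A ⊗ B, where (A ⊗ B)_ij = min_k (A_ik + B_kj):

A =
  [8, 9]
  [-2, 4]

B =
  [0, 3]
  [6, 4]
A ⊗ B =
  [8, 11]
  [-2, 1]

Apply the min-plus product entry-by-entry:
  C[0][0] = min over k of (A[0][0] + B[0][0] = 8 + 0 = 8, A[0][1] + B[1][0] = 9 + 6 = 15) = 8 (attained at k = 0)
  C[0][1] = min over k of (A[0][0] + B[0][1] = 8 + 3 = 11, A[0][1] + B[1][1] = 9 + 4 = 13) = 11 (attained at k = 0)
  C[1][0] = min over k of (A[1][0] + B[0][0] = -2 + 0 = -2, A[1][1] + B[1][0] = 4 + 6 = 10) = -2 (attained at k = 0)
  C[1][1] = min over k of (A[1][0] + B[0][1] = -2 + 3 = 1, A[1][1] + B[1][1] = 4 + 4 = 8) = 1 (attained at k = 0)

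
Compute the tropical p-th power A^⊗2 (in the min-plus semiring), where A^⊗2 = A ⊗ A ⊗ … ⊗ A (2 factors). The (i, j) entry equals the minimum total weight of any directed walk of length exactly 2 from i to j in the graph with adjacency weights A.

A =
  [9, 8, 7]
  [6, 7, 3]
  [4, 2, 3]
A^⊗2 =
  [11, 9, 10]
  [7, 5, 6]
  [7, 5, 5]

Each entry (A^⊗2)_ij equals the minimum over all length-2 walks i = v_0 → v_1 → … → v_2 = j of Σ_t A[v_t][v_{t+1}]. For example, for (i, j) = (0, 2) we minimise over 3 possible intermediate vertex sequences; the minimum is 10, attained along the walk 0 → 2 → 2.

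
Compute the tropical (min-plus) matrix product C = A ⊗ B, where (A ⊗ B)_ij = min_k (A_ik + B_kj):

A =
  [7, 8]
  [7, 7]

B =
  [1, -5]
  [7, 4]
A ⊗ B =
  [8, 2]
  [8, 2]

Apply the min-plus product entry-by-entry:
  C[0][0] = min over k of (A[0][0] + B[0][0] = 7 + 1 = 8, A[0][1] + B[1][0] = 8 + 7 = 15) = 8 (attained at k = 0)
  C[0][1] = min over k of (A[0][0] + B[0][1] = 7 + -5 = 2, A[0][1] + B[1][1] = 8 + 4 = 12) = 2 (attained at k = 0)
  C[1][0] = min over k of (A[1][0] + B[0][0] = 7 + 1 = 8, A[1][1] + B[1][0] = 7 + 7 = 14) = 8 (attained at k = 0)
  C[1][1] = min over k of (A[1][0] + B[0][1] = 7 + -5 = 2, A[1][1] + B[1][1] = 7 + 4 = 11) = 2 (attained at k = 0)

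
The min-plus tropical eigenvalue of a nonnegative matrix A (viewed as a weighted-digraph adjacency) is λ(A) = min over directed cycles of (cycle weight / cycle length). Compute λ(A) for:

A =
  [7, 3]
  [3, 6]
λ(A) = 3

Enumerate directed cycles and compute their means (weight / length). Sample:
  cycle 0 → 0: weight = 7, length = 1, mean = 7/1 ≈ 7.000
  cycle 1 → 1: weight = 6, length = 1, mean = 6/1 ≈ 6.000
  cycle 0 → 1 → 0: weight = 6, length = 2, mean = 6/2 ≈ 3.000
  cycle 1 → 0 → 1: weight = 6, length = 2, mean = 6/2 ≈ 3.000
Minimum mean = 3.000, attained e.g. along the cycle 0 → 1 → 0 with weight 6 and length 2. So λ(A) = 6/2 = 3.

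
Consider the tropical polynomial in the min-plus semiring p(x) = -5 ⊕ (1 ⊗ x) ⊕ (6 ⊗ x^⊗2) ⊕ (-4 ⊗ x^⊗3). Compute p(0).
p(0) = -5

A tropical monomial a ⊗ x^⊗i evaluates to a + i · x. Evaluating each term at x = 0:
  Term 0 contributes -5 + 0 · 0 = -5
  Term 1 contributes 1 + 1 · 0 = 1
  Term 2 contributes 6 + 2 · 0 = 6
  Term 3 contributes -4 + 3 · 0 = -4
p(0) = ⊕ of these = min[-5, 1, 6, -4] = -5.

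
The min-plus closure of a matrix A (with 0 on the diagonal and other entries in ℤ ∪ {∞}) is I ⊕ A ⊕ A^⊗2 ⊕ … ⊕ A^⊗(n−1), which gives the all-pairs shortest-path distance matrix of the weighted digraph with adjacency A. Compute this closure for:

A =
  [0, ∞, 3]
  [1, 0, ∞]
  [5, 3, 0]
Closure =
  [0, 6, 3]
  [1, 0, 4]
  [4, 3, 0]

This is the Floyd-Warshall all-pairs shortest-path computation. For each intermediate vertex k = 0, 1, …, 2, update dist[i][j] ← min(dist[i][j], dist[i][k] + dist[k][j]). The final matrix gives, for each (i, j), the minimum total weight of any directed path from i to j (possibly empty when i = j).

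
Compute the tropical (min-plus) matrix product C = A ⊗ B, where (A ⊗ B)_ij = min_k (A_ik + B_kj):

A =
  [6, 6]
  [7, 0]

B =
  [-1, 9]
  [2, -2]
A ⊗ B =
  [5, 4]
  [2, -2]

Apply the min-plus product entry-by-entry:
  C[0][0] = min over k of (A[0][0] + B[0][0] = 6 + -1 = 5, A[0][1] + B[1][0] = 6 + 2 = 8) = 5 (attained at k = 0)
  C[0][1] = min over k of (A[0][0] + B[0][1] = 6 + 9 = 15, A[0][1] + B[1][1] = 6 + -2 = 4) = 4 (attained at k = 1)
  C[1][0] = min over k of (A[1][0] + B[0][0] = 7 + -1 = 6, A[1][1] + B[1][0] = 0 + 2 = 2) = 2 (attained at k = 1)
  C[1][1] = min over k of (A[1][0] + B[0][1] = 7 + 9 = 16, A[1][1] + B[1][1] = 0 + -2 = -2) = -2 (attained at k = 1)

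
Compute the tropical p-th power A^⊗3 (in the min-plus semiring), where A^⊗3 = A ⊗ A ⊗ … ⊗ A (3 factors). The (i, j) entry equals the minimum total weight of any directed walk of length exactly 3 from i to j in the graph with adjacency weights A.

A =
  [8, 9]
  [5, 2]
A^⊗3 =
  [16, 13]
  [9, 6]

Each entry (A^⊗3)_ij equals the minimum over all length-3 walks i = v_0 → v_1 → … → v_3 = j of Σ_t A[v_t][v_{t+1}]. For example, for (i, j) = (0, 1) we minimise over 4 possible intermediate vertex sequences; the minimum is 13, attained along the walk 0 → 1 → 1 → 1.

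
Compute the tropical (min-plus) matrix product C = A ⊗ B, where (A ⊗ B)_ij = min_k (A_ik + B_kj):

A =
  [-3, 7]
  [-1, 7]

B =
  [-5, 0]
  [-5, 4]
A ⊗ B =
  [-8, -3]
  [-6, -1]

Apply the min-plus product entry-by-entry:
  C[0][0] = min over k of (A[0][0] + B[0][0] = -3 + -5 = -8, A[0][1] + B[1][0] = 7 + -5 = 2) = -8 (attained at k = 0)
  C[0][1] = min over k of (A[0][0] + B[0][1] = -3 + 0 = -3, A[0][1] + B[1][1] = 7 + 4 = 11) = -3 (attained at k = 0)
  C[1][0] = min over k of (A[1][0] + B[0][0] = -1 + -5 = -6, A[1][1] + B[1][0] = 7 + -5 = 2) = -6 (attained at k = 0)
  C[1][1] = min over k of (A[1][0] + B[0][1] = -1 + 0 = -1, A[1][1] + B[1][1] = 7 + 4 = 11) = -1 (attained at k = 0)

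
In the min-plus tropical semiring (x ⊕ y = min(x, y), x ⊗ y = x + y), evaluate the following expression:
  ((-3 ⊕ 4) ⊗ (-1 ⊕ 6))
((-3 ⊕ 4) ⊗ (-1 ⊕ 6)) = -4

Expand innermost to outermost. Recall ⊕ takes the minimum of its arguments and ⊗ takes their sum. Working out the expression ((-3 ⊕ 4) ⊗ (-1 ⊕ 6)) gives -4.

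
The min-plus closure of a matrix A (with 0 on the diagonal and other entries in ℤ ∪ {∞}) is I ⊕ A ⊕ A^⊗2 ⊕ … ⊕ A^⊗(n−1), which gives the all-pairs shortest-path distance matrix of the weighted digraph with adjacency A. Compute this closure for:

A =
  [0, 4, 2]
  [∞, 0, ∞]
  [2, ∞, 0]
Closure =
  [0, 4, 2]
  [∞, 0, ∞]
  [2, 6, 0]

This is the Floyd-Warshall all-pairs shortest-path computation. For each intermediate vertex k = 0, 1, …, 2, update dist[i][j] ← min(dist[i][j], dist[i][k] + dist[k][j]). The final matrix gives, for each (i, j), the minimum total weight of any directed path from i to j (possibly empty when i = j).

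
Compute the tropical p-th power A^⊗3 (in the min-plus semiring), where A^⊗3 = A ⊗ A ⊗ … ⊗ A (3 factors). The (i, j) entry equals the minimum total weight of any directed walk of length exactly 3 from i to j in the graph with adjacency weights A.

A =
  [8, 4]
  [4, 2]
A^⊗3 =
  [10, 8]
  [8, 6]

Each entry (A^⊗3)_ij equals the minimum over all length-3 walks i = v_0 → v_1 → … → v_3 = j of Σ_t A[v_t][v_{t+1}]. For example, for (i, j) = (0, 1) we minimise over 4 possible intermediate vertex sequences; the minimum is 8, attained along the walk 0 → 1 → 1 → 1.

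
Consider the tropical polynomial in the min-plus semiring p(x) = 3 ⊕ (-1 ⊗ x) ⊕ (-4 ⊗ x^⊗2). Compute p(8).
p(8) = 3

A tropical monomial a ⊗ x^⊗i evaluates to a + i · x. Evaluating each term at x = 8:
  Term 0 contributes 3 + 0 · 8 = 3
  Term 1 contributes -1 + 1 · 8 = 7
  Term 2 contributes -4 + 2 · 8 = 12
p(8) = ⊕ of these = min[3, 7, 12] = 3.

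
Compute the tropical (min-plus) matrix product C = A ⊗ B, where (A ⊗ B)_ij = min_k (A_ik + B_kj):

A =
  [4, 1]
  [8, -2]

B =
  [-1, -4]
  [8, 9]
A ⊗ B =
  [3, 0]
  [6, 4]

Apply the min-plus product entry-by-entry:
  C[0][0] = min over k of (A[0][0] + B[0][0] = 4 + -1 = 3, A[0][1] + B[1][0] = 1 + 8 = 9) = 3 (attained at k = 0)
  C[0][1] = min over k of (A[0][0] + B[0][1] = 4 + -4 = 0, A[0][1] + B[1][1] = 1 + 9 = 10) = 0 (attained at k = 0)
  C[1][0] = min over k of (A[1][0] + B[0][0] = 8 + -1 = 7, A[1][1] + B[1][0] = -2 + 8 = 6) = 6 (attained at k = 1)
  C[1][1] = min over k of (A[1][0] + B[0][1] = 8 + -4 = 4, A[1][1] + B[1][1] = -2 + 9 = 7) = 4 (attained at k = 0)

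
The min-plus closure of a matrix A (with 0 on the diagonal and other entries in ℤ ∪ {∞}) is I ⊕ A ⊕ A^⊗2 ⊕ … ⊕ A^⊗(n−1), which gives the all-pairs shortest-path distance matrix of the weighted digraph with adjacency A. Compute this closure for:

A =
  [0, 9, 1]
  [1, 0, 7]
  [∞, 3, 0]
Closure =
  [0, 4, 1]
  [1, 0, 2]
  [4, 3, 0]

This is the Floyd-Warshall all-pairs shortest-path computation. For each intermediate vertex k = 0, 1, …, 2, update dist[i][j] ← min(dist[i][j], dist[i][k] + dist[k][j]). The final matrix gives, for each (i, j), the minimum total weight of any directed path from i to j (possibly empty when i = j).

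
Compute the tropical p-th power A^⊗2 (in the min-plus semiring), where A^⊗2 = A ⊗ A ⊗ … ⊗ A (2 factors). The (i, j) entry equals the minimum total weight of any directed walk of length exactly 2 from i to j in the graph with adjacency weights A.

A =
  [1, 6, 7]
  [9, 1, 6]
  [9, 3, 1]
A^⊗2 =
  [2, 7, 8]
  [10, 2, 7]
  [10, 4, 2]

Each entry (A^⊗2)_ij equals the minimum over all length-2 walks i = v_0 → v_1 → … → v_2 = j of Σ_t A[v_t][v_{t+1}]. For example, for (i, j) = (0, 2) we minimise over 3 possible intermediate vertex sequences; the minimum is 8, attained along the walk 0 → 0 → 2.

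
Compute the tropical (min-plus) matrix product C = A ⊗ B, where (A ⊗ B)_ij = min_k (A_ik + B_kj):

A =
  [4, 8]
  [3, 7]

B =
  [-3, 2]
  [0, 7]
A ⊗ B =
  [1, 6]
  [0, 5]

Apply the min-plus product entry-by-entry:
  C[0][0] = min over k of (A[0][0] + B[0][0] = 4 + -3 = 1, A[0][1] + B[1][0] = 8 + 0 = 8) = 1 (attained at k = 0)
  C[0][1] = min over k of (A[0][0] + B[0][1] = 4 + 2 = 6, A[0][1] + B[1][1] = 8 + 7 = 15) = 6 (attained at k = 0)
  C[1][0] = min over k of (A[1][0] + B[0][0] = 3 + -3 = 0, A[1][1] + B[1][0] = 7 + 0 = 7) = 0 (attained at k = 0)
  C[1][1] = min over k of (A[1][0] + B[0][1] = 3 + 2 = 5, A[1][1] + B[1][1] = 7 + 7 = 14) = 5 (attained at k = 0)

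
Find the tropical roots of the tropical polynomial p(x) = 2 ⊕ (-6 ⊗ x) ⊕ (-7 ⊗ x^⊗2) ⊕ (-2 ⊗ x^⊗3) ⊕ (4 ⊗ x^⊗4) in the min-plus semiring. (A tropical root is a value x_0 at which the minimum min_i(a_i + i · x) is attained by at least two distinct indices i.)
Roots: {-6, -5, 1, 8}

Each tropical root is a break point of the lower envelope of the lines y = a_i + i · x (there are 5 lines, with slopes 0, 1, ..., 4). Only the lines that attain the minimum somewhere contribute to roots; other lines are dominated. Here the surviving (envelope) indices are i = 4, i = 3, i = 2, i = 1, i = 0.
Intersections between consecutive envelope lines give the roots: for adjacent envelope indices i < j the intersection is x = (a_i − a_j) / (j − i). Reading off the sorted break points: {-6, -5, 1, 8}.
Verification: at each break x_0, at least two indices attain the minimum of min_i(a_i + i · x_0).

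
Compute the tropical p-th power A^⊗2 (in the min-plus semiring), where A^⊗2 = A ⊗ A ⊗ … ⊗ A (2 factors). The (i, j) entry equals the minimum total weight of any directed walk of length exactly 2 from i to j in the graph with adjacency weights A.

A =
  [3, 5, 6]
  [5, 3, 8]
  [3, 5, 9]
A^⊗2 =
  [6, 8, 9]
  [8, 6, 11]
  [6, 8, 9]

Each entry (A^⊗2)_ij equals the minimum over all length-2 walks i = v_0 → v_1 → … → v_2 = j of Σ_t A[v_t][v_{t+1}]. For example, for (i, j) = (0, 2) we minimise over 3 possible intermediate vertex sequences; the minimum is 9, attained along the walk 0 → 0 → 2.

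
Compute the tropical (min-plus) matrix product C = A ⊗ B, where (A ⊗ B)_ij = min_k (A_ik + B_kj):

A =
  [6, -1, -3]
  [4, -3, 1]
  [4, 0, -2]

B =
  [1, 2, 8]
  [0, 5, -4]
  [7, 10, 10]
A ⊗ B =
  [-1, 4, -5]
  [-3, 2, -7]
  [0, 5, -4]

Apply the min-plus product entry-by-entry:
  C[0][0] = min over k of (A[0][0] + B[0][0] = 6 + 1 = 7, A[0][1] + B[1][0] = -1 + 0 = -1, A[0][2] + B[2][0] = -3 + 7 = 4) = -1 (attained at k = 1)
  C[0][1] = min over k of (A[0][0] + B[0][1] = 6 + 2 = 8, A[0][1] + B[1][1] = -1 + 5 = 4, A[0][2] + B[2][1] = -3 + 10 = 7) = 4 (attained at k = 1)
  C[0][2] = min over k of (A[0][0] + B[0][2] = 6 + 8 = 14, A[0][1] + B[1][2] = -1 + -4 = -5, A[0][2] + B[2][2] = -3 + 10 = 7) = -5 (attained at k = 1)
  C[1][0] = min over k of (A[1][0] + B[0][0] = 4 + 1 = 5, A[1][1] + B[1][0] = -3 + 0 = -3, A[1][2] + B[2][0] = 1 + 7 = 8) = -3 (attained at k = 1)
  C[1][1] = min over k of (A[1][0] + B[0][1] = 4 + 2 = 6, A[1][1] + B[1][1] = -3 + 5 = 2, A[1][2] + B[2][1] = 1 + 10 = 11) = 2 (attained at k = 1)
  C[1][2] = min over k of (A[1][0] + B[0][2] = 4 + 8 = 12, A[1][1] + B[1][2] = -3 + -4 = -7, A[1][2] + B[2][2] = 1 + 10 = 11) = -7 (attained at k = 1)
  C[2][0] = min over k of (A[2][0] + B[0][0] = 4 + 1 = 5, A[2][1] + B[1][0] = 0 + 0 = 0, A[2][2] + B[2][0] = -2 + 7 = 5) = 0 (attained at k = 1)
  C[2][1] = min over k of (A[2][0] + B[0][1] = 4 + 2 = 6, A[2][1] + B[1][1] = 0 + 5 = 5, A[2][2] + B[2][1] = -2 + 10 = 8) = 5 (attained at k = 1)
  C[2][2] = min over k of (A[2][0] + B[0][2] = 4 + 8 = 12, A[2][1] + B[1][2] = 0 + -4 = -4, A[2][2] + B[2][2] = -2 + 10 = 8) = -4 (attained at k = 1)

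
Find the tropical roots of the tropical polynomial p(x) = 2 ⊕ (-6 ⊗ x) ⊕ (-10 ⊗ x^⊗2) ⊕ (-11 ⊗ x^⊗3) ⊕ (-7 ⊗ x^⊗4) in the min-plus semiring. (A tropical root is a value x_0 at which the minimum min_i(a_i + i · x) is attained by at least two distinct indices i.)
Roots: {-4, 1, 4, 8}

Each tropical root is a break point of the lower envelope of the lines y = a_i + i · x (there are 5 lines, with slopes 0, 1, ..., 4). Only the lines that attain the minimum somewhere contribute to roots; other lines are dominated. Here the surviving (envelope) indices are i = 4, i = 3, i = 2, i = 1, i = 0.
Intersections between consecutive envelope lines give the roots: for adjacent envelope indices i < j the intersection is x = (a_i − a_j) / (j − i). Reading off the sorted break points: {-4, 1, 4, 8}.
Verification: at each break x_0, at least two indices attain the minimum of min_i(a_i + i · x_0).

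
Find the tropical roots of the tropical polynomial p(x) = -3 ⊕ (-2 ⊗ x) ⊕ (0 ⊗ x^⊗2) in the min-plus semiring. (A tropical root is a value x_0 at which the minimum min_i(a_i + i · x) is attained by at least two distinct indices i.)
Roots: {-2, -1}

Each tropical root is a break point of the lower envelope of the lines y = a_i + i · x (there are 3 lines, with slopes 0, 1, ..., 2). Only the lines that attain the minimum somewhere contribute to roots; other lines are dominated. Here the surviving (envelope) indices are i = 2, i = 1, i = 0.
Intersections between consecutive envelope lines give the roots: for adjacent envelope indices i < j the intersection is x = (a_i − a_j) / (j − i). Reading off the sorted break points: {-2, -1}.
Verification: at each break x_0, at least two indices attain the minimum of min_i(a_i + i · x_0).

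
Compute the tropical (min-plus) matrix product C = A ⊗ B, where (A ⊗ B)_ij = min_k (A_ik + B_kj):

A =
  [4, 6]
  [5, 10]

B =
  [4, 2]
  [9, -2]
A ⊗ B =
  [8, 4]
  [9, 7]

Apply the min-plus product entry-by-entry:
  C[0][0] = min over k of (A[0][0] + B[0][0] = 4 + 4 = 8, A[0][1] + B[1][0] = 6 + 9 = 15) = 8 (attained at k = 0)
  C[0][1] = min over k of (A[0][0] + B[0][1] = 4 + 2 = 6, A[0][1] + B[1][1] = 6 + -2 = 4) = 4 (attained at k = 1)
  C[1][0] = min over k of (A[1][0] + B[0][0] = 5 + 4 = 9, A[1][1] + B[1][0] = 10 + 9 = 19) = 9 (attained at k = 0)
  C[1][1] = min over k of (A[1][0] + B[0][1] = 5 + 2 = 7, A[1][1] + B[1][1] = 10 + -2 = 8) = 7 (attained at k = 0)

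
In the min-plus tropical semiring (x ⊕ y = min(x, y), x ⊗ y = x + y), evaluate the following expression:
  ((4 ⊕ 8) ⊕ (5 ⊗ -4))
((4 ⊕ 8) ⊕ (5 ⊗ -4)) = 1

Expand innermost to outermost. Recall ⊕ takes the minimum of its arguments and ⊗ takes their sum. Working out the expression ((4 ⊕ 8) ⊕ (5 ⊗ -4)) gives 1.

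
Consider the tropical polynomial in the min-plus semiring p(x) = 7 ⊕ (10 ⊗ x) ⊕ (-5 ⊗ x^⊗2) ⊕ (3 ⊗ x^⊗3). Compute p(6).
p(6) = 7

A tropical monomial a ⊗ x^⊗i evaluates to a + i · x. Evaluating each term at x = 6:
  Term 0 contributes 7 + 0 · 6 = 7
  Term 1 contributes 10 + 1 · 6 = 16
  Term 2 contributes -5 + 2 · 6 = 7
  Term 3 contributes 3 + 3 · 6 = 21
p(6) = ⊕ of these = min[7, 16, 7, 21] = 7.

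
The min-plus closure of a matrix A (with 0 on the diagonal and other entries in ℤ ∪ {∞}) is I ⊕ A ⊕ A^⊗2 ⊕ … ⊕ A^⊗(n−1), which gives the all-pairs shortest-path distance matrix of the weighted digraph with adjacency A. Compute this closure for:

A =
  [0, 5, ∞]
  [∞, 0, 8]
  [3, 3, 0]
Closure =
  [0, 5, 13]
  [11, 0, 8]
  [3, 3, 0]

This is the Floyd-Warshall all-pairs shortest-path computation. For each intermediate vertex k = 0, 1, …, 2, update dist[i][j] ← min(dist[i][j], dist[i][k] + dist[k][j]). The final matrix gives, for each (i, j), the minimum total weight of any directed path from i to j (possibly empty when i = j).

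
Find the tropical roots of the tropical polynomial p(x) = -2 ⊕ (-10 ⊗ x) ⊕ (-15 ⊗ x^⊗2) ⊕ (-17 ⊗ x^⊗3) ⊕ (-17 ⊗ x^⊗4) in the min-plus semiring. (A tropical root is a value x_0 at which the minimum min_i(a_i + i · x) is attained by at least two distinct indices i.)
Roots: {0, 2, 5, 8}

Each tropical root is a break point of the lower envelope of the lines y = a_i + i · x (there are 5 lines, with slopes 0, 1, ..., 4). Only the lines that attain the minimum somewhere contribute to roots; other lines are dominated. Here the surviving (envelope) indices are i = 4, i = 3, i = 2, i = 1, i = 0.
Intersections between consecutive envelope lines give the roots: for adjacent envelope indices i < j the intersection is x = (a_i − a_j) / (j − i). Reading off the sorted break points: {0, 2, 5, 8}.
Verification: at each break x_0, at least two indices attain the minimum of min_i(a_i + i · x_0).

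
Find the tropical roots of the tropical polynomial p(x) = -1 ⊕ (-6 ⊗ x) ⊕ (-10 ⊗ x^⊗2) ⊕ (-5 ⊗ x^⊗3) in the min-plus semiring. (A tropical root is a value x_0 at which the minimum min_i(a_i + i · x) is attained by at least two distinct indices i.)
Roots: {-5, 4, 5}

Each tropical root is a break point of the lower envelope of the lines y = a_i + i · x (there are 4 lines, with slopes 0, 1, ..., 3). Only the lines that attain the minimum somewhere contribute to roots; other lines are dominated. Here the surviving (envelope) indices are i = 3, i = 2, i = 1, i = 0.
Intersections between consecutive envelope lines give the roots: for adjacent envelope indices i < j the intersection is x = (a_i − a_j) / (j − i). Reading off the sorted break points: {-5, 4, 5}.
Verification: at each break x_0, at least two indices attain the minimum of min_i(a_i + i · x_0).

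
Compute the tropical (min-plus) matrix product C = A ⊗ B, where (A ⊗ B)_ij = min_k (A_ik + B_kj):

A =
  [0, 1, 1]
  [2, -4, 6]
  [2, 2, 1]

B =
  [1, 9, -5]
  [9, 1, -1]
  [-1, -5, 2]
A ⊗ B =
  [0, -4, -5]
  [3, -3, -5]
  [0, -4, -3]

Apply the min-plus product entry-by-entry:
  C[0][0] = min over k of (A[0][0] + B[0][0] = 0 + 1 = 1, A[0][1] + B[1][0] = 1 + 9 = 10, A[0][2] + B[2][0] = 1 + -1 = 0) = 0 (attained at k = 2)
  C[0][1] = min over k of (A[0][0] + B[0][1] = 0 + 9 = 9, A[0][1] + B[1][1] = 1 + 1 = 2, A[0][2] + B[2][1] = 1 + -5 = -4) = -4 (attained at k = 2)
  C[0][2] = min over k of (A[0][0] + B[0][2] = 0 + -5 = -5, A[0][1] + B[1][2] = 1 + -1 = 0, A[0][2] + B[2][2] = 1 + 2 = 3) = -5 (attained at k = 0)
  C[1][0] = min over k of (A[1][0] + B[0][0] = 2 + 1 = 3, A[1][1] + B[1][0] = -4 + 9 = 5, A[1][2] + B[2][0] = 6 + -1 = 5) = 3 (attained at k = 0)
  C[1][1] = min over k of (A[1][0] + B[0][1] = 2 + 9 = 11, A[1][1] + B[1][1] = -4 + 1 = -3, A[1][2] + B[2][1] = 6 + -5 = 1) = -3 (attained at k = 1)
  C[1][2] = min over k of (A[1][0] + B[0][2] = 2 + -5 = -3, A[1][1] + B[1][2] = -4 + -1 = -5, A[1][2] + B[2][2] = 6 + 2 = 8) = -5 (attained at k = 1)
  C[2][0] = min over k of (A[2][0] + B[0][0] = 2 + 1 = 3, A[2][1] + B[1][0] = 2 + 9 = 11, A[2][2] + B[2][0] = 1 + -1 = 0) = 0 (attained at k = 2)
  C[2][1] = min over k of (A[2][0] + B[0][1] = 2 + 9 = 11, A[2][1] + B[1][1] = 2 + 1 = 3, A[2][2] + B[2][1] = 1 + -5 = -4) = -4 (attained at k = 2)
  C[2][2] = min over k of (A[2][0] + B[0][2] = 2 + -5 = -3, A[2][1] + B[1][2] = 2 + -1 = 1, A[2][2] + B[2][2] = 1 + 2 = 3) = -3 (attained at k = 0)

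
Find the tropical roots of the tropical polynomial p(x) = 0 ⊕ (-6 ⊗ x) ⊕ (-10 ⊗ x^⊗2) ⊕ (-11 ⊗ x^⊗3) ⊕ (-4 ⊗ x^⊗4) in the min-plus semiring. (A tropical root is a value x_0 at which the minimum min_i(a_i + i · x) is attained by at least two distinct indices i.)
Roots: {-7, 1, 4, 6}

Each tropical root is a break point of the lower envelope of the lines y = a_i + i · x (there are 5 lines, with slopes 0, 1, ..., 4). Only the lines that attain the minimum somewhere contribute to roots; other lines are dominated. Here the surviving (envelope) indices are i = 4, i = 3, i = 2, i = 1, i = 0.
Intersections between consecutive envelope lines give the roots: for adjacent envelope indices i < j the intersection is x = (a_i − a_j) / (j − i). Reading off the sorted break points: {-7, 1, 4, 6}.
Verification: at each break x_0, at least two indices attain the minimum of min_i(a_i + i · x_0).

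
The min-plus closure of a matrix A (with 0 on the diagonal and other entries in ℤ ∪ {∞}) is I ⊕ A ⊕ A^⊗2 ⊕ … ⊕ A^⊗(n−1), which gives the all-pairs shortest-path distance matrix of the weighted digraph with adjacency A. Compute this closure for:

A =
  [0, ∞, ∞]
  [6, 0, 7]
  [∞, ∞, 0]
Closure =
  [0, ∞, ∞]
  [6, 0, 7]
  [∞, ∞, 0]

This is the Floyd-Warshall all-pairs shortest-path computation. For each intermediate vertex k = 0, 1, …, 2, update dist[i][j] ← min(dist[i][j], dist[i][k] + dist[k][j]). The final matrix gives, for each (i, j), the minimum total weight of any directed path from i to j (possibly empty when i = j).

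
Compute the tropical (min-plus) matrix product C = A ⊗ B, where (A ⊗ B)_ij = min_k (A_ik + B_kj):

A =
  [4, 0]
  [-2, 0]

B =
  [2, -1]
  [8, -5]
A ⊗ B =
  [6, -5]
  [0, -5]

Apply the min-plus product entry-by-entry:
  C[0][0] = min over k of (A[0][0] + B[0][0] = 4 + 2 = 6, A[0][1] + B[1][0] = 0 + 8 = 8) = 6 (attained at k = 0)
  C[0][1] = min over k of (A[0][0] + B[0][1] = 4 + -1 = 3, A[0][1] + B[1][1] = 0 + -5 = -5) = -5 (attained at k = 1)
  C[1][0] = min over k of (A[1][0] + B[0][0] = -2 + 2 = 0, A[1][1] + B[1][0] = 0 + 8 = 8) = 0 (attained at k = 0)
  C[1][1] = min over k of (A[1][0] + B[0][1] = -2 + -1 = -3, A[1][1] + B[1][1] = 0 + -5 = -5) = -5 (attained at k = 1)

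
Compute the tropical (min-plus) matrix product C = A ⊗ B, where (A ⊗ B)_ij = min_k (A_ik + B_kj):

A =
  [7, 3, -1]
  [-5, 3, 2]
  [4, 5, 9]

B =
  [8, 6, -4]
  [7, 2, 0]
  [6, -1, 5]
A ⊗ B =
  [5, -2, 3]
  [3, 1, -9]
  [12, 7, 0]

Apply the min-plus product entry-by-entry:
  C[0][0] = min over k of (A[0][0] + B[0][0] = 7 + 8 = 15, A[0][1] + B[1][0] = 3 + 7 = 10, A[0][2] + B[2][0] = -1 + 6 = 5) = 5 (attained at k = 2)
  C[0][1] = min over k of (A[0][0] + B[0][1] = 7 + 6 = 13, A[0][1] + B[1][1] = 3 + 2 = 5, A[0][2] + B[2][1] = -1 + -1 = -2) = -2 (attained at k = 2)
  C[0][2] = min over k of (A[0][0] + B[0][2] = 7 + -4 = 3, A[0][1] + B[1][2] = 3 + 0 = 3, A[0][2] + B[2][2] = -1 + 5 = 4) = 3 (attained at k = 0)
  C[1][0] = min over k of (A[1][0] + B[0][0] = -5 + 8 = 3, A[1][1] + B[1][0] = 3 + 7 = 10, A[1][2] + B[2][0] = 2 + 6 = 8) = 3 (attained at k = 0)
  C[1][1] = min over k of (A[1][0] + B[0][1] = -5 + 6 = 1, A[1][1] + B[1][1] = 3 + 2 = 5, A[1][2] + B[2][1] = 2 + -1 = 1) = 1 (attained at k = 0)
  C[1][2] = min over k of (A[1][0] + B[0][2] = -5 + -4 = -9, A[1][1] + B[1][2] = 3 + 0 = 3, A[1][2] + B[2][2] = 2 + 5 = 7) = -9 (attained at k = 0)
  C[2][0] = min over k of (A[2][0] + B[0][0] = 4 + 8 = 12, A[2][1] + B[1][0] = 5 + 7 = 12, A[2][2] + B[2][0] = 9 + 6 = 15) = 12 (attained at k = 0)
  C[2][1] = min over k of (A[2][0] + B[0][1] = 4 + 6 = 10, A[2][1] + B[1][1] = 5 + 2 = 7, A[2][2] + B[2][1] = 9 + -1 = 8) = 7 (attained at k = 1)
  C[2][2] = min over k of (A[2][0] + B[0][2] = 4 + -4 = 0, A[2][1] + B[1][2] = 5 + 0 = 5, A[2][2] + B[2][2] = 9 + 5 = 14) = 0 (attained at k = 0)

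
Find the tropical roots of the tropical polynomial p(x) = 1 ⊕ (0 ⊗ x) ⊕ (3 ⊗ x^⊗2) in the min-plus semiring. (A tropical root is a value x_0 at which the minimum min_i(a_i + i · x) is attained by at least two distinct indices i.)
Roots: {-3, 1}

Each tropical root is a break point of the lower envelope of the lines y = a_i + i · x (there are 3 lines, with slopes 0, 1, ..., 2). Only the lines that attain the minimum somewhere contribute to roots; other lines are dominated. Here the surviving (envelope) indices are i = 2, i = 1, i = 0.
Intersections between consecutive envelope lines give the roots: for adjacent envelope indices i < j the intersection is x = (a_i − a_j) / (j − i). Reading off the sorted break points: {-3, 1}.
Verification: at each break x_0, at least two indices attain the minimum of min_i(a_i + i · x_0).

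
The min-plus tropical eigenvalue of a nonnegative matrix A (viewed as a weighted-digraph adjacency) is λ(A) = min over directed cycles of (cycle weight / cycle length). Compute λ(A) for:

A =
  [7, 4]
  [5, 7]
λ(A) = 9/2

Enumerate directed cycles and compute their means (weight / length). Sample:
  cycle 0 → 0: weight = 7, length = 1, mean = 7/1 ≈ 7.000
  cycle 1 → 1: weight = 7, length = 1, mean = 7/1 ≈ 7.000
  cycle 0 → 1 → 0: weight = 9, length = 2, mean = 9/2 ≈ 4.500
  cycle 1 → 0 → 1: weight = 9, length = 2, mean = 9/2 ≈ 4.500
Minimum mean = 4.500, attained e.g. along the cycle 0 → 1 → 0 with weight 9 and length 2. So λ(A) = 9/2 = 9/2.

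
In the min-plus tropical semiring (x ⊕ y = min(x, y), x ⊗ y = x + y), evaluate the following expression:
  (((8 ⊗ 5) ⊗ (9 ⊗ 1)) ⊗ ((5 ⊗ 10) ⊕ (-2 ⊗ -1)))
(((8 ⊗ 5) ⊗ (9 ⊗ 1)) ⊗ ((5 ⊗ 10) ⊕ (-2 ⊗ -1))) = 20

Expand innermost to outermost. Recall ⊕ takes the minimum of its arguments and ⊗ takes their sum. Working out the expression (((8 ⊗ 5) ⊗ (9 ⊗ 1)) ⊗ ((5 ⊗ 10) ⊕ (-2 ⊗ -1))) gives 20.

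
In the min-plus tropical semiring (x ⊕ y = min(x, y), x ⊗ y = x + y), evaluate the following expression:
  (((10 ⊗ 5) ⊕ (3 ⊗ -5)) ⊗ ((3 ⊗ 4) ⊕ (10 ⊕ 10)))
(((10 ⊗ 5) ⊕ (3 ⊗ -5)) ⊗ ((3 ⊗ 4) ⊕ (10 ⊕ 10))) = 5

Expand innermost to outermost. Recall ⊕ takes the minimum of its arguments and ⊗ takes their sum. Working out the expression (((10 ⊗ 5) ⊕ (3 ⊗ -5)) ⊗ ((3 ⊗ 4) ⊕ (10 ⊕ 10))) gives 5.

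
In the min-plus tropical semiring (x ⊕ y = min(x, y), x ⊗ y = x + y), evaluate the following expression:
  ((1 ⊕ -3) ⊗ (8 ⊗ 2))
((1 ⊕ -3) ⊗ (8 ⊗ 2)) = 7

Expand innermost to outermost. Recall ⊕ takes the minimum of its arguments and ⊗ takes their sum. Working out the expression ((1 ⊕ -3) ⊗ (8 ⊗ 2)) gives 7.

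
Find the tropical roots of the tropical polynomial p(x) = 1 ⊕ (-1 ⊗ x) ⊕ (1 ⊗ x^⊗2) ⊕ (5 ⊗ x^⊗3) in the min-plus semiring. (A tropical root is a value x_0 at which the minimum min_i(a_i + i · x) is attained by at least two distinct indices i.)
Roots: {-4, -2, 2}

Each tropical root is a break point of the lower envelope of the lines y = a_i + i · x (there are 4 lines, with slopes 0, 1, ..., 3). Only the lines that attain the minimum somewhere contribute to roots; other lines are dominated. Here the surviving (envelope) indices are i = 3, i = 2, i = 1, i = 0.
Intersections between consecutive envelope lines give the roots: for adjacent envelope indices i < j the intersection is x = (a_i − a_j) / (j − i). Reading off the sorted break points: {-4, -2, 2}.
Verification: at each break x_0, at least two indices attain the minimum of min_i(a_i + i · x_0).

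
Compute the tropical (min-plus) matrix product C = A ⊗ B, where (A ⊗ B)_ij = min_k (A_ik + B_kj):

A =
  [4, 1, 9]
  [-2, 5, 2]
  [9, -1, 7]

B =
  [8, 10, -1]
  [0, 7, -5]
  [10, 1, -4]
A ⊗ B =
  [1, 8, -4]
  [5, 3, -3]
  [-1, 6, -6]

Apply the min-plus product entry-by-entry:
  C[0][0] = min over k of (A[0][0] + B[0][0] = 4 + 8 = 12, A[0][1] + B[1][0] = 1 + 0 = 1, A[0][2] + B[2][0] = 9 + 10 = 19) = 1 (attained at k = 1)
  C[0][1] = min over k of (A[0][0] + B[0][1] = 4 + 10 = 14, A[0][1] + B[1][1] = 1 + 7 = 8, A[0][2] + B[2][1] = 9 + 1 = 10) = 8 (attained at k = 1)
  C[0][2] = min over k of (A[0][0] + B[0][2] = 4 + -1 = 3, A[0][1] + B[1][2] = 1 + -5 = -4, A[0][2] + B[2][2] = 9 + -4 = 5) = -4 (attained at k = 1)
  C[1][0] = min over k of (A[1][0] + B[0][0] = -2 + 8 = 6, A[1][1] + B[1][0] = 5 + 0 = 5, A[1][2] + B[2][0] = 2 + 10 = 12) = 5 (attained at k = 1)
  C[1][1] = min over k of (A[1][0] + B[0][1] = -2 + 10 = 8, A[1][1] + B[1][1] = 5 + 7 = 12, A[1][2] + B[2][1] = 2 + 1 = 3) = 3 (attained at k = 2)
  C[1][2] = min over k of (A[1][0] + B[0][2] = -2 + -1 = -3, A[1][1] + B[1][2] = 5 + -5 = 0, A[1][2] + B[2][2] = 2 + -4 = -2) = -3 (attained at k = 0)
  C[2][0] = min over k of (A[2][0] + B[0][0] = 9 + 8 = 17, A[2][1] + B[1][0] = -1 + 0 = -1, A[2][2] + B[2][0] = 7 + 10 = 17) = -1 (attained at k = 1)
  C[2][1] = min over k of (A[2][0] + B[0][1] = 9 + 10 = 19, A[2][1] + B[1][1] = -1 + 7 = 6, A[2][2] + B[2][1] = 7 + 1 = 8) = 6 (attained at k = 1)
  C[2][2] = min over k of (A[2][0] + B[0][2] = 9 + -1 = 8, A[2][1] + B[1][2] = -1 + -5 = -6, A[2][2] + B[2][2] = 7 + -4 = 3) = -6 (attained at k = 1)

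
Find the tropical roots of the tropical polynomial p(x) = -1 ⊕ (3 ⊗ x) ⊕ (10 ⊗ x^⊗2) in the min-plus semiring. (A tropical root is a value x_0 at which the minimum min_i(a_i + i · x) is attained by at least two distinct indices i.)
Roots: {-7, -4}

Each tropical root is a break point of the lower envelope of the lines y = a_i + i · x (there are 3 lines, with slopes 0, 1, ..., 2). Only the lines that attain the minimum somewhere contribute to roots; other lines are dominated. Here the surviving (envelope) indices are i = 2, i = 1, i = 0.
Intersections between consecutive envelope lines give the roots: for adjacent envelope indices i < j the intersection is x = (a_i − a_j) / (j − i). Reading off the sorted break points: {-7, -4}.
Verification: at each break x_0, at least two indices attain the minimum of min_i(a_i + i · x_0).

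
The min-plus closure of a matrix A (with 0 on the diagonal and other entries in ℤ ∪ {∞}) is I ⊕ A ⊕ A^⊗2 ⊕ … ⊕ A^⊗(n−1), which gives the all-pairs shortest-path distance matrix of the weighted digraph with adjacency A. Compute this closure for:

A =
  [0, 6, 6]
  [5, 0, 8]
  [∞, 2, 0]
Closure =
  [0, 6, 6]
  [5, 0, 8]
  [7, 2, 0]

This is the Floyd-Warshall all-pairs shortest-path computation. For each intermediate vertex k = 0, 1, …, 2, update dist[i][j] ← min(dist[i][j], dist[i][k] + dist[k][j]). The final matrix gives, for each (i, j), the minimum total weight of any directed path from i to j (possibly empty when i = j).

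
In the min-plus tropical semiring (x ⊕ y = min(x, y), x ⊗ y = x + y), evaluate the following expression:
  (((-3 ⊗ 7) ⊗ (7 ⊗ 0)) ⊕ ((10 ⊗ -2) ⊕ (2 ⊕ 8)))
(((-3 ⊗ 7) ⊗ (7 ⊗ 0)) ⊕ ((10 ⊗ -2) ⊕ (2 ⊕ 8))) = 2

Expand innermost to outermost. Recall ⊕ takes the minimum of its arguments and ⊗ takes their sum. Working out the expression (((-3 ⊗ 7) ⊗ (7 ⊗ 0)) ⊕ ((10 ⊗ -2) ⊕ (2 ⊕ 8))) gives 2.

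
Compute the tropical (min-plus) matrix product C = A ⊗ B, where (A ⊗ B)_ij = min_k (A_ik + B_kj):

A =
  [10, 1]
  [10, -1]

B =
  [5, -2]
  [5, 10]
A ⊗ B =
  [6, 8]
  [4, 8]

Apply the min-plus product entry-by-entry:
  C[0][0] = min over k of (A[0][0] + B[0][0] = 10 + 5 = 15, A[0][1] + B[1][0] = 1 + 5 = 6) = 6 (attained at k = 1)
  C[0][1] = min over k of (A[0][0] + B[0][1] = 10 + -2 = 8, A[0][1] + B[1][1] = 1 + 10 = 11) = 8 (attained at k = 0)
  C[1][0] = min over k of (A[1][0] + B[0][0] = 10 + 5 = 15, A[1][1] + B[1][0] = -1 + 5 = 4) = 4 (attained at k = 1)
  C[1][1] = min over k of (A[1][0] + B[0][1] = 10 + -2 = 8, A[1][1] + B[1][1] = -1 + 10 = 9) = 8 (attained at k = 0)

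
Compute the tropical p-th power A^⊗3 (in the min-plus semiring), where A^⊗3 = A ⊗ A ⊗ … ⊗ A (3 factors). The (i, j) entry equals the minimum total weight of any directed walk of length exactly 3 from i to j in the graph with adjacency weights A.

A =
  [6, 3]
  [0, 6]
A^⊗3 =
  [9, 6]
  [3, 9]

Each entry (A^⊗3)_ij equals the minimum over all length-3 walks i = v_0 → v_1 → … → v_3 = j of Σ_t A[v_t][v_{t+1}]. For example, for (i, j) = (0, 1) we minimise over 4 possible intermediate vertex sequences; the minimum is 6, attained along the walk 0 → 1 → 0 → 1.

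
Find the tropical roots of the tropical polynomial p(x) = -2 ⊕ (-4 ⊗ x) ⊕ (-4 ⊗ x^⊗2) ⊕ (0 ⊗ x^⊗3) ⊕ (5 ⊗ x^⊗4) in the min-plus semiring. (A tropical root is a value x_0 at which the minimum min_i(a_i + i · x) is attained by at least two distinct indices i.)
Roots: {-5, -4, 0, 2}

Each tropical root is a break point of the lower envelope of the lines y = a_i + i · x (there are 5 lines, with slopes 0, 1, ..., 4). Only the lines that attain the minimum somewhere contribute to roots; other lines are dominated. Here the surviving (envelope) indices are i = 4, i = 3, i = 2, i = 1, i = 0.
Intersections between consecutive envelope lines give the roots: for adjacent envelope indices i < j the intersection is x = (a_i − a_j) / (j − i). Reading off the sorted break points: {-5, -4, 0, 2}.
Verification: at each break x_0, at least two indices attain the minimum of min_i(a_i + i · x_0).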